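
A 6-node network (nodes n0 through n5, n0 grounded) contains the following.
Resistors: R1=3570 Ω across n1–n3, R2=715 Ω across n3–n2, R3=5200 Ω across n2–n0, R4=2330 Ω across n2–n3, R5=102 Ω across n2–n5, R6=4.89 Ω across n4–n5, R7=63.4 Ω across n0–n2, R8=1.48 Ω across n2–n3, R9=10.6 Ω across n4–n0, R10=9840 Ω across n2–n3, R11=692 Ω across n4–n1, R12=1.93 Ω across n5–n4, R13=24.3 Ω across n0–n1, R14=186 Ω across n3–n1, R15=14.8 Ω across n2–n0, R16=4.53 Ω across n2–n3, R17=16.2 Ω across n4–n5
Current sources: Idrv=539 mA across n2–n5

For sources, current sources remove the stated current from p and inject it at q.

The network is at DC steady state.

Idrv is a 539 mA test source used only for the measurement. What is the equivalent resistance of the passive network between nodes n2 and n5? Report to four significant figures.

R_eq = 18.75 Ω

Element admittances at DC:
  Y(R1) = 0.0002801 S between n1,n3
  Y(R2) = 0.001399 S between n3,n2
  Y(R3) = 0.0001923 S between n2,n0
  Y(R4) = 0.0004292 S between n2,n3
  Y(R5) = 0.009804 S between n2,n5
  Y(R6) = 0.2045 S between n4,n5
  Y(R7) = 0.01577 S between n0,n2
  Y(R8) = 0.6757 S between n2,n3
  Y(R9) = 0.09434 S between n4,n0
  Y(R10) = 0.0001016 S between n2,n3
  Y(R11) = 0.001445 S between n4,n1
  Y(R12) = 0.5181 S between n5,n4
  Y(R13) = 0.04115 S between n0,n1
  Y(R14) = 0.005376 S between n3,n1
  Y(R15) = 0.06757 S between n2,n0
  Y(R16) = 0.2208 S between n2,n3
  Y(R17) = 0.06173 S between n4,n5
  Idrv: injects 0.539 A into n5 (from n2)
Assemble and solve the 5×5 MNA system:
  V(n1)=-0.4410  V(n2)=-4.962  V(n3)=-4.934  V(n4)=4.586  V(n5)=5.147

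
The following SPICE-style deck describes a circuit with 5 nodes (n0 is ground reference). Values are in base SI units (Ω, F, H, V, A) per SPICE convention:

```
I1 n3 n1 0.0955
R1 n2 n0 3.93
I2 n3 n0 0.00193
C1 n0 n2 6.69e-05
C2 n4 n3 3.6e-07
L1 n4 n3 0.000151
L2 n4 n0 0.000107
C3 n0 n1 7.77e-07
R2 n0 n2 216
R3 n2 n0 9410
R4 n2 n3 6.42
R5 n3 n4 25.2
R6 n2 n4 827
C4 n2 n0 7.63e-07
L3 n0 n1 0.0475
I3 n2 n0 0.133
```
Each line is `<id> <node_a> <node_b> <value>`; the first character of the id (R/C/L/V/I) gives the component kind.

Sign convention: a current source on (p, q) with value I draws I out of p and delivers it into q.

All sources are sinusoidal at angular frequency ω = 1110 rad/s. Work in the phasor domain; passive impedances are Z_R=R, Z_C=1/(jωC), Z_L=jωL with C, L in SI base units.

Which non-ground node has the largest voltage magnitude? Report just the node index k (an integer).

Apply KCL at each of the 4 non-ground nodes and solve the resulting linear system.
Node n1: branches {I1, C3, L3} → V_1 = 0.000+5.275j
Node n2: branches {R1, C1, R2, R3, R4, R6, C4, I3} → V_2 = -0.3137+0.04093j
Node n3: branches {I1, I2, C2, L1, R4, R5} → V_3 = -0.003859-0.04175j
Node n4: branches {C2, L1, L2, R5, R6} → V_4 = -0.001538-0.01735j

1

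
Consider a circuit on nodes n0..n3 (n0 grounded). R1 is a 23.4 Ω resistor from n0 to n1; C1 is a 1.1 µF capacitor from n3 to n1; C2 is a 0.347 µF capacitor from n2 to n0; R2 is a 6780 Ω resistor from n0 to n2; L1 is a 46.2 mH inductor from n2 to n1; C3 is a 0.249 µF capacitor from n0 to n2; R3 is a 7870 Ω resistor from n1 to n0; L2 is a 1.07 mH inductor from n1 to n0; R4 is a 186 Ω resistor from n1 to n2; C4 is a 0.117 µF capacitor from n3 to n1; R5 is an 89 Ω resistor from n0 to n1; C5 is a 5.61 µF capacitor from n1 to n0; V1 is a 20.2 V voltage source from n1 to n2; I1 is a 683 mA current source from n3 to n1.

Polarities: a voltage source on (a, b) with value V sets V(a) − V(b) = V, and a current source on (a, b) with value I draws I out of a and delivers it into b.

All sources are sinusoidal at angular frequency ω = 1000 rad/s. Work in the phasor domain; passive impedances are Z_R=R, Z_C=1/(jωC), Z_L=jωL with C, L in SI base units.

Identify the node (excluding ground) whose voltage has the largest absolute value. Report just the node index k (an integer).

3

MNA unknowns: 3 node voltages V₁..V_3 plus 1 source current (V1)
R1: Y=0.04274+0.000j on G[0,1]
C1: Y=0.000+0.001100j on G[3,1]
C2: Y=0.000+0.0003470j on G[2,0]
R2: Y=0.0001475+0.000j on G[0,2]
L1: Y=0.000-0.02165j on G[2,1]
C3: Y=0.000+0.0002490j on G[0,2]
R3: Y=0.0001271+0.000j on G[1,0]
L2: Y=0.000-0.9346j on G[1,0]
R4: Y=0.005376+0.000j on G[1,2]
C4: Y=0.000+0.0001170j on G[3,1]
R5: Y=0.01124+0.000j on G[0,1]
C5: Y=0.000+0.005610j on G[1,0]
V1: row V1−V2=20.2, i_V1 at 1,2
I1: z[3]−=0.683, z[1]+=0.683
solve → V1=-0.01274+0.003953j, V2=-20.21+0.003953j, V3=-0.01274+561.2j
aux → i_V1=-0.1116+0.4252j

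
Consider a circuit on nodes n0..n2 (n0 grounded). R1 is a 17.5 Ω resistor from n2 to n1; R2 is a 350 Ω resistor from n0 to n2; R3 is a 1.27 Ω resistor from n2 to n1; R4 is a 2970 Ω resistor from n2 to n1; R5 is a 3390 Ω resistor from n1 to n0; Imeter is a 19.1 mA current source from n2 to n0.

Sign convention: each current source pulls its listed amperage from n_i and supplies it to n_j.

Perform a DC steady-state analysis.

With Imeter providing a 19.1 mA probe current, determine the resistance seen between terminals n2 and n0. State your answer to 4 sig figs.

Element admittances at DC:
  Y(R1) = 0.05714 S between n2,n1
  Y(R2) = 0.002857 S between n0,n2
  Y(R3) = 0.7874 S between n2,n1
  Y(R4) = 0.0003367 S between n2,n1
  Y(R5) = 0.0002950 S between n1,n0
  Imeter: injects 0.0191 A into n0 (from n2)
Assemble and solve the 2×2 MNA system:
  V(n1)=-6.057  V(n2)=-6.060

R_eq = 317.3 Ω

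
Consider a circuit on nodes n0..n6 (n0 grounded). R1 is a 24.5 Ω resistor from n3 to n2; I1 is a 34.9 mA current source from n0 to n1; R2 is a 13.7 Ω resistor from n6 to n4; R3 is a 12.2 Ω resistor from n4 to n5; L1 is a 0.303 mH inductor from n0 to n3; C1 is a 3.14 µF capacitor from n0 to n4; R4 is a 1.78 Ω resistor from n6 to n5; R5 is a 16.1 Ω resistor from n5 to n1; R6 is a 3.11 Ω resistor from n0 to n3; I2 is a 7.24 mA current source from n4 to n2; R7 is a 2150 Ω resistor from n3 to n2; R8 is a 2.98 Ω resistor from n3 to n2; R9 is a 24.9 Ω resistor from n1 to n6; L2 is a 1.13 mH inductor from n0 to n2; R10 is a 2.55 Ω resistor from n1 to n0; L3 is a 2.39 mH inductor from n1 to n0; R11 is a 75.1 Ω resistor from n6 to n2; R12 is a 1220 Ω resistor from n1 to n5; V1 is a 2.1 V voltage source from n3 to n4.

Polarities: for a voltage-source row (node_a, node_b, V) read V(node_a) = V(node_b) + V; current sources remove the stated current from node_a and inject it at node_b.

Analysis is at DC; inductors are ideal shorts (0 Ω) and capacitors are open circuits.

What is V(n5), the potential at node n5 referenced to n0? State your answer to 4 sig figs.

Apply KCL at each of the 6 non-ground nodes and solve the resulting linear system.
Node n1: branches {I1, R5, R9, R10, L3, R12} → V_1 = 0.000
Node n2: branches {R1, I2, R7, R8, L2, R11} → V_2 = 0.000
Node n3: branches {R1, L1, R6, R7, R8, V1} → V_3 = 0.000
Node n4: branches {R2, R3, C1, I2, V1} → V_4 = -2.100
Node n5: branches {R3, R4, R5, R12} → V_5 = -1.198
Node n6: branches {R2, R4, R9, R11} → V_6 = -1.201
Source currents: i(L1)=-0.1324, i(L2)=0.008746, i(L3)=-0.08870, i(V1)=-0.1324

-1.198 V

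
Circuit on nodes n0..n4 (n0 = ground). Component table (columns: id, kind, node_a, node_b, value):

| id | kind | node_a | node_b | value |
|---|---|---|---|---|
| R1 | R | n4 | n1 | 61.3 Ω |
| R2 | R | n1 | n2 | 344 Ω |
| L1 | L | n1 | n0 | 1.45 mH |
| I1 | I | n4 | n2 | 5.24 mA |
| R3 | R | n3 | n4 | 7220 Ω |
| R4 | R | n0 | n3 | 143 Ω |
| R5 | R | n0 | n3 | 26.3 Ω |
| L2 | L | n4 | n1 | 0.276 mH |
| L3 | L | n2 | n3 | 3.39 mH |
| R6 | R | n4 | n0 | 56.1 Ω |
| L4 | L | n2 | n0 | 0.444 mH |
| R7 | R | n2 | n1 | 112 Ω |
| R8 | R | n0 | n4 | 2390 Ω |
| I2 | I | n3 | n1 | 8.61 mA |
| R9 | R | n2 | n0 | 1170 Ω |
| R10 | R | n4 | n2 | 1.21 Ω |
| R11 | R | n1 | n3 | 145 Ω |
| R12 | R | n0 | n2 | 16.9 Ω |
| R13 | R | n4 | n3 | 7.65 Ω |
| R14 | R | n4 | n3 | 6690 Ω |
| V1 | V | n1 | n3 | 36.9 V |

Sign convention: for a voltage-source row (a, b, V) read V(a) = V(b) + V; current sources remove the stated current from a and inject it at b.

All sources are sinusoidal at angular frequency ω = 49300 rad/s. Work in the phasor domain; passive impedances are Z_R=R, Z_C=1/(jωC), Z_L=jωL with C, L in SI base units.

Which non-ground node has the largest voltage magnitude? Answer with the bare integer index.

1

Apply KCL at each of the 4 non-ground nodes and solve the resulting linear system.
Node n1: branches {R1, R2, L1, L2, R7, I2, R11, V1} → V_1 = 28.62+11.10j
Node n2: branches {R2, I1, L3, L4, R7, R9, R10, R12} → V_2 = 2.633+0.3500j
Node n3: branches {R3, R4, R5, L3, I2, R11, R13, R14, V1} → V_3 = -8.284+11.10j
Node n4: branches {R1, I1, R3, L2, R6, R8, R10, R13, R14} → V_4 = 2.388-0.003128j
Source currents: i(V1)=-1.953+2.020j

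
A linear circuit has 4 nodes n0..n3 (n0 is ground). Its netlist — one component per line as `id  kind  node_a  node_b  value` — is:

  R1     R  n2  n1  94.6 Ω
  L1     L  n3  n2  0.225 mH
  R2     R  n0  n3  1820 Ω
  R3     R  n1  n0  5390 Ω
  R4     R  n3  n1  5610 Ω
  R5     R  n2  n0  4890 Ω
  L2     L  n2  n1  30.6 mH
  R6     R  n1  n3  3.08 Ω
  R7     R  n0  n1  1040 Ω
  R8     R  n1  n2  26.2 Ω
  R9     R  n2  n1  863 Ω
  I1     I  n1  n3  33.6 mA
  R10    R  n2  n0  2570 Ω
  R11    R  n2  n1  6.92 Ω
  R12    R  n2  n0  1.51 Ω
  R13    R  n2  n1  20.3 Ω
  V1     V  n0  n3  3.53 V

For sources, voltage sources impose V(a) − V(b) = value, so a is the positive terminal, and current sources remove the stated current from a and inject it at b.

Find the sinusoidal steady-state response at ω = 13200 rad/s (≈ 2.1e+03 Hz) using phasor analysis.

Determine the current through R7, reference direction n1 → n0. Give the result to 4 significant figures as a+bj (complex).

-0.002428+0.0004203j A

MNA unknowns: 3 node voltages V₁..V_3 plus 1 source current (V1)
R1: Y=0.01057+0.000j on G[2,1]
L1: Y=0.000-0.3367j on G[3,2]
R2: Y=0.0005495+0.000j on G[0,3]
R3: Y=0.0001855+0.000j on G[1,0]
R4: Y=0.0001783+0.000j on G[3,1]
R5: Y=0.0002045+0.000j on G[2,0]
L2: Y=0.000-0.002476j on G[2,1]
R6: Y=0.3247+0.000j on G[1,3]
R7: Y=0.0009615+0.000j on G[0,1]
R8: Y=0.03817+0.000j on G[1,2]
R9: Y=0.001159+0.000j on G[2,1]
I1: z[1]−=0.0336, z[3]+=0.0336
R10: Y=0.0003891+0.000j on G[2,0]
R11: Y=0.1445+0.000j on G[2,1]
R12: Y=0.6623+0.000j on G[2,0]
R13: Y=0.04926+0.000j on G[2,1]
V1: row V0−V3=3.53, i_V1 at 0,3
solve → V1=-2.525+0.4372j, V2=-1.065+1.037j, V3=-3.530+0.000j
aux → i_V1=-0.7111+0.6878j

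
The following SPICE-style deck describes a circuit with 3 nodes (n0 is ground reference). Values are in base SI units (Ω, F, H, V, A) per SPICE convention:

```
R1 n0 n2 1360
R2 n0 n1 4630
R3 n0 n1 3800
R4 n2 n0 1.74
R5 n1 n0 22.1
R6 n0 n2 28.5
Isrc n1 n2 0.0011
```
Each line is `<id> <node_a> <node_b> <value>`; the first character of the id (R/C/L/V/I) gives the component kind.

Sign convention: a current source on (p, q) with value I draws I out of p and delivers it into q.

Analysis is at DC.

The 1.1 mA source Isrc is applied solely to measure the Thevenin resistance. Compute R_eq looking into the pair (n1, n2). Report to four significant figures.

Apply KCL at each of the 2 non-ground nodes and solve the resulting linear system.
Node n1: branches {R2, R3, R5, Isrc} → V_1 = -0.02406
Node n2: branches {R1, R4, R6, Isrc} → V_2 = 0.001802

R_eq = 23.51 Ω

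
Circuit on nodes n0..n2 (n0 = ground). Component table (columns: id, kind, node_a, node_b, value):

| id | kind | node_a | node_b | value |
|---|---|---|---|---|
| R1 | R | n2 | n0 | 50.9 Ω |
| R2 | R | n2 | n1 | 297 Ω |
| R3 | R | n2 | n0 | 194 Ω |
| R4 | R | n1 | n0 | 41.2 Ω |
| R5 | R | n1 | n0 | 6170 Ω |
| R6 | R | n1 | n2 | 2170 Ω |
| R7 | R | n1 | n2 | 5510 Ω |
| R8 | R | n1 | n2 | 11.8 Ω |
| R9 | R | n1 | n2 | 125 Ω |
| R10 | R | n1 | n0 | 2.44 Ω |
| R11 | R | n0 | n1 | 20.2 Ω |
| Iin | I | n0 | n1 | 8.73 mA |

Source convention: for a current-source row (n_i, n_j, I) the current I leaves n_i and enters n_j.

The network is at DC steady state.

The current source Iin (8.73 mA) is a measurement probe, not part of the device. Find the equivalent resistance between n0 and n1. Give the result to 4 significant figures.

MNA unknowns: 2 node voltages V₁..V_2
R1: Y=0.01965 on G[2,0]
R2: Y=0.003367 on G[2,1]
R3: Y=0.005155 on G[2,0]
R4: Y=0.02427 on G[1,0]
R5: Y=0.0001621 on G[1,0]
R6: Y=0.0004608 on G[1,2]
R7: Y=0.0001815 on G[1,2]
R8: Y=0.08475 on G[1,2]
R9: Y=0.008000 on G[1,2]
R10: Y=0.4098 on G[1,0]
R11: Y=0.04950 on G[0,1]
Iin: z[0]−=0.00873, z[1]+=0.00873
solve → V1=0.01734, V2=0.01380

R_eq = 1.986 Ω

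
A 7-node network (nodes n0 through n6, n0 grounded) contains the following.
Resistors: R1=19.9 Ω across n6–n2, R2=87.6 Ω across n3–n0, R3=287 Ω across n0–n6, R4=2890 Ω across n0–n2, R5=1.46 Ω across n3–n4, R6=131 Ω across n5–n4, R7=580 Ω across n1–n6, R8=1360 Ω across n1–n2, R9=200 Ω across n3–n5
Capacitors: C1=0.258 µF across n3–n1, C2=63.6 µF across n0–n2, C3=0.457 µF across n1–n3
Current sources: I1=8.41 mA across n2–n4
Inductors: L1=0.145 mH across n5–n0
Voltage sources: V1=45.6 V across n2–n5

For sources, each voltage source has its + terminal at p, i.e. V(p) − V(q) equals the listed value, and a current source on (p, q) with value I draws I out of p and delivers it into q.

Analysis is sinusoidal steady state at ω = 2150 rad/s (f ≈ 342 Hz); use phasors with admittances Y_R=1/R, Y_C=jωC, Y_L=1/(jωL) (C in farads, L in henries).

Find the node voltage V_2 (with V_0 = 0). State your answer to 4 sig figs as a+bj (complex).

MNA unknowns: 6 node voltages V₁..V_6 plus 1 source current (V1)
R1: Y=0.05025+0.000j on G[6,2]
C1: Y=0.000+0.0005547j on G[3,1]
R2: Y=0.01142+0.000j on G[3,0]
I1: z[2]−=0.00841, z[4]+=0.00841
R3: Y=0.003484+0.000j on G[0,6]
C2: Y=0.000+0.1367j on G[0,2]
R4: Y=0.0003460+0.000j on G[0,2]
L1: Y=0.000-3.208j on G[5,0]
R5: Y=0.6849+0.000j on G[3,4]
R6: Y=0.007634+0.000j on G[5,4]
R7: Y=0.001724+0.000j on G[1,6]
R8: Y=0.0007353+0.000j on G[1,2]
C3: Y=0.000+0.0009826j on G[1,3]
R9: Y=0.005000+0.000j on G[3,5]
V1: row V2−V5=45.6, i_V1 at 2,5
solve → V1=32.23-18.90j, V2=47.64-0.06568j, V3=2.745+1.857j, V4=2.749+1.836j, V5=2.037-0.06568j, V6=44.16-0.6471j
aux → i_V1=-0.2197-6.557j

47.64-0.06568j V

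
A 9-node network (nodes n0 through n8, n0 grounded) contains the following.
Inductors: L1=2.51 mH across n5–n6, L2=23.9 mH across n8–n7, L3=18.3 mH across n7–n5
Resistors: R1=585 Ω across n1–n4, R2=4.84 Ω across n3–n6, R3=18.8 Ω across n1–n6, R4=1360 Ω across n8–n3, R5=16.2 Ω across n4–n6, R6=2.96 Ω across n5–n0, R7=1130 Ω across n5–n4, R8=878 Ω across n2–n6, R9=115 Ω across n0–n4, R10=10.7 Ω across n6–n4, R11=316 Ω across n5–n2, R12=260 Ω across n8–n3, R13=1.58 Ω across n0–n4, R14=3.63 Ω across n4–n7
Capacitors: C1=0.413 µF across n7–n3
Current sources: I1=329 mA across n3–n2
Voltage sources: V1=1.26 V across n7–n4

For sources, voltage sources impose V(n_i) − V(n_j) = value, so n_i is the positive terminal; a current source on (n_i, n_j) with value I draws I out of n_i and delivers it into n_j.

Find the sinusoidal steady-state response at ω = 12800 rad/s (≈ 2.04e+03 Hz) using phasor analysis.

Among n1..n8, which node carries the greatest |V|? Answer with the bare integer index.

MNA unknowns: 8 node voltages V₁..V_8 plus 1 source current (V1)
L1: Y=0.000-0.03113j on G[5,6]
R1: Y=0.001709+0.000j on G[1,4]
R2: Y=0.2066+0.000j on G[3,6]
R3: Y=0.05319+0.000j on G[1,6]
R4: Y=0.0007353+0.000j on G[8,3]
L2: Y=0.000-0.003269j on G[8,7]
R5: Y=0.06173+0.000j on G[4,6]
R6: Y=0.3378+0.000j on G[5,0]
R7: Y=0.0008850+0.000j on G[5,4]
C1: Y=0.000+0.005286j on G[7,3]
R8: Y=0.001139+0.000j on G[2,6]
L3: Y=0.000-0.004269j on G[7,5]
R9: Y=0.008696+0.000j on G[0,4]
R10: Y=0.09346+0.000j on G[6,4]
I1: z[3]−=0.329, z[2]+=0.329
R11: Y=0.003165+0.000j on G[5,2]
R12: Y=0.003846+0.000j on G[8,3]
R13: Y=0.6329+0.000j on G[0,4]
R14: Y=0.2755+0.000j on G[4,7]
V1: row V7−V4=1.26, i_V1 at 7,4
solve → V1=-1.652-0.4717j, V2=76.47+0.02573j, V3=-3.260-0.4179j, V4=-0.3370-0.1100j, V5=0.6399+0.2089j, V6=-1.695-0.4833j, V7=0.9230-0.1100j, V8=-1.703-2.292j
aux → i_V1=-0.3513-0.01232j

2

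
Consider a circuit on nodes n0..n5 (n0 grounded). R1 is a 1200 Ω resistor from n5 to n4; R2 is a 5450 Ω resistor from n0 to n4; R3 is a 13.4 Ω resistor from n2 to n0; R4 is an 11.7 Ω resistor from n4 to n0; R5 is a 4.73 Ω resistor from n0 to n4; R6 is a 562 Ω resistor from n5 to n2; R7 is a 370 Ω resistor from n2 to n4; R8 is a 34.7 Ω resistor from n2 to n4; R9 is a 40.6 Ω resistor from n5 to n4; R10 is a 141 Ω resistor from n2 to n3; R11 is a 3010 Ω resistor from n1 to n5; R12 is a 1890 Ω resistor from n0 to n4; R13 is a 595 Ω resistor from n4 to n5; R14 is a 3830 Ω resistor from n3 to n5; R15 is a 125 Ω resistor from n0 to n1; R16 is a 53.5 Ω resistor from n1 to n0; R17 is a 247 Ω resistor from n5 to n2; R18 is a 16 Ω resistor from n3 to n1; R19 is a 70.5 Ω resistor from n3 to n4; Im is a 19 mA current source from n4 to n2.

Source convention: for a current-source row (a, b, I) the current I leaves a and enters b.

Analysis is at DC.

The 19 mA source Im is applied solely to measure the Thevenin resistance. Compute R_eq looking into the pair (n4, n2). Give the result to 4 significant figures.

Apply KCL at each of the 5 non-ground nodes and solve the resulting linear system.
Node n1: branches {R11, R15, R16, R18} → V_1 = 0.008904
Node n2: branches {R3, R6, R7, R8, R10, R17, Im} → V_2 = 0.1499
Node n3: branches {R10, R14, R18, R19} → V_3 = 0.01278
Node n4: branches {R1, R2, R4, R5, R7, R8, R9, R12, R13, R19, Im} → V_4 = -0.03840
Node n5: branches {R1, R6, R9, R11, R13, R14, R17} → V_5 = -0.004831

R_eq = 9.912 Ω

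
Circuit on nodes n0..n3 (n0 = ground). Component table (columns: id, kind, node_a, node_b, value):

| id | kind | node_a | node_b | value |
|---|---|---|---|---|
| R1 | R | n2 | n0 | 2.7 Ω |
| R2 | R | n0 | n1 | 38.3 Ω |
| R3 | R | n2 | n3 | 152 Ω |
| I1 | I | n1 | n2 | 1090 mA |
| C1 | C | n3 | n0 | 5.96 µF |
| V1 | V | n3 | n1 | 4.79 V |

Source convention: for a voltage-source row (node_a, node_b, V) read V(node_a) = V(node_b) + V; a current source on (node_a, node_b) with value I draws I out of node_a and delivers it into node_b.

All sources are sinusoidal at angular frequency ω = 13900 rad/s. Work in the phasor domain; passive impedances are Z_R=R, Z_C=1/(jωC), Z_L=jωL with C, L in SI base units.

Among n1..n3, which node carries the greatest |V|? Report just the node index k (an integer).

1

Apply KCL at each of the 3 non-ground nodes and solve the resulting linear system.
Node n1: branches {R2, I1, V1} → V_1 = -8.678+9.889j
Node n2: branches {R1, R3, I1} → V_2 = 2.824+0.1726j
Node n3: branches {R3, C1, V1} → V_3 = -3.888+9.889j
Source currents: i(V1)=0.8634+0.2582j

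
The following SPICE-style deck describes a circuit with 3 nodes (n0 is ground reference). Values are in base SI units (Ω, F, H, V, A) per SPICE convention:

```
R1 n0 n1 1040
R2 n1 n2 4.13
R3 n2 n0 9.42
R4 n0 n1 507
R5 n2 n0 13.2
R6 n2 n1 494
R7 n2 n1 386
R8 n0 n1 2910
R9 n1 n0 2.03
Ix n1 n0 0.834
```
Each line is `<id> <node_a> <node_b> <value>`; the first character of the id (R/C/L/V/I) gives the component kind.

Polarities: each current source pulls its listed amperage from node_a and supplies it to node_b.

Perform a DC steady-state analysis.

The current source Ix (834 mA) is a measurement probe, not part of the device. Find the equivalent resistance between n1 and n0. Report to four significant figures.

R_eq = 1.665 Ω

Apply KCL at each of the 2 non-ground nodes and solve the resulting linear system.
Node n1: branches {R1, R2, R4, R6, R7, R8, R9, Ix} → V_1 = -1.389
Node n2: branches {R2, R3, R5, R6, R7} → V_2 = -0.7993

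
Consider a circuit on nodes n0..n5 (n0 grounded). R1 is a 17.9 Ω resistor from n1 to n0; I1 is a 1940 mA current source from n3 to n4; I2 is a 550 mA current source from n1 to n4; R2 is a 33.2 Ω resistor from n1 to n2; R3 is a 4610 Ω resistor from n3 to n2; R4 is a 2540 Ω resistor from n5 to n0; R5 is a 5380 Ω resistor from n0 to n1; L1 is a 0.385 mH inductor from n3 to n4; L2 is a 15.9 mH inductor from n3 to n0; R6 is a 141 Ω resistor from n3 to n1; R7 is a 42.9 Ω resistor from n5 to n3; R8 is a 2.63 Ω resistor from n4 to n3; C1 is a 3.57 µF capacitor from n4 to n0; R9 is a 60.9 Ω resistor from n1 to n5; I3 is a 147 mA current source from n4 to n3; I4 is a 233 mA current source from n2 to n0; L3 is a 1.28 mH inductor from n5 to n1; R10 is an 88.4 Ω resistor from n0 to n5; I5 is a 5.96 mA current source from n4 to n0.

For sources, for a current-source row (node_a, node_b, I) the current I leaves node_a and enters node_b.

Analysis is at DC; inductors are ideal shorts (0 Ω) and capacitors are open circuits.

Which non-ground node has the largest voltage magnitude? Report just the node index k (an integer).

2

MNA unknowns: 5 node voltages V₁..V_5 plus 3 source currents (L1, L2, L3)
R1: Y=0.05587 on G[1,0]
I1: z[3]−=1.94, z[4]+=1.94
I2: z[1]−=0.55, z[4]+=0.55
R2: Y=0.03012 on G[1,2]
R3: Y=0.0002169 on G[3,2]
R4: Y=0.0003937 on G[5,0]
R5: Y=0.0001859 on G[0,1]
L1: row V3−V4=0, i_L1 at 3,4
L2: row V3−V0=0, i_L2 at 3,0
R6: Y=0.007092 on G[3,1]
R7: Y=0.02331 on G[5,3]
R8: Y=0.3802 on G[4,3]
C1: Y=0.000 on G[4,0]
R9: Y=0.01642 on G[1,5]
I3: z[4]−=0.147, z[3]+=0.147
I4: z[2]−=0.233, z[0]+=0.233
L3: row V5−V1=0, i_L3 at 5,1
R10: Y=0.01131 on G[0,5]
I5: z[4]−=0.00596, z[0]+=0.00596
solve → V1=-7.942, V2=-15.57, V3=0.000, V4=0.000, V5=-7.942
aux → i_L1=-2.337, i_L2=0.2992, i_L3=0.2781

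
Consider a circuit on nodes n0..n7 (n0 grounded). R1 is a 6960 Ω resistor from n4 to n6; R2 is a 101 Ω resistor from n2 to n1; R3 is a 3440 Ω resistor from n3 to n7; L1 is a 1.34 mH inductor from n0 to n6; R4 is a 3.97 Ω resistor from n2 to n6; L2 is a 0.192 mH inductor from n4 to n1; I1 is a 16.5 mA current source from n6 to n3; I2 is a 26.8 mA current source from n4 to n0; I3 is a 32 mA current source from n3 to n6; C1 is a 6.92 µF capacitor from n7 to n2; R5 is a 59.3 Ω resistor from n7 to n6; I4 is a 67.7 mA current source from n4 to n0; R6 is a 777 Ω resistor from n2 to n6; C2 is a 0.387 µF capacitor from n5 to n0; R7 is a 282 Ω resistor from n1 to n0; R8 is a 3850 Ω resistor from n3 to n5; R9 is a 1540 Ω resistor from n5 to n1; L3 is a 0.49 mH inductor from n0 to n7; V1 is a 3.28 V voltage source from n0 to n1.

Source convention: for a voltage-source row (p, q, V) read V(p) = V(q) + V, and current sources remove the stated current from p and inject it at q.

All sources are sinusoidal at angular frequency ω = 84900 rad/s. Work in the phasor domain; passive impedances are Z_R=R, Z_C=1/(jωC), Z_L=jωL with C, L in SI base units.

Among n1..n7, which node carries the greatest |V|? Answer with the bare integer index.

MNA unknowns: 7 node voltages V₁..V_7 plus 1 source current (V1)
R1: Y=0.0001437+0.000j on G[4,6]
R2: Y=0.009901+0.000j on G[2,1]
R3: Y=0.0002907+0.000j on G[3,7]
L1: Y=0.000-0.008790j on G[0,6]
R4: Y=0.2519+0.000j on G[2,6]
L2: Y=0.000-0.06135j on G[4,1]
I1: z[6]−=0.0165, z[3]+=0.0165
I2: z[4]−=0.0268, z[0]+=0.0268
I3: z[3]−=0.032, z[6]+=0.032
C1: Y=0.000+0.5875j on G[7,2]
R5: Y=0.01686+0.000j on G[7,6]
I4: z[4]−=0.0677, z[0]+=0.0677
R6: Y=0.001287+0.000j on G[2,6]
C2: Y=0.000+0.03286j on G[5,0]
R7: Y=0.003546+0.000j on G[1,0]
R8: Y=0.0002597+0.000j on G[3,5]
R9: Y=0.0006494+0.000j on G[5,1]
L3: Y=0.000-0.02404j on G[0,7]
V1: row V0−V1=3.28, i_V1 at 0,1
solve → V1=-3.280+0.000j, V2=-0.2250-0.6966j, V3=-28.29-0.2413j, V4=-3.282-1.533j, V5=-0.009881+0.2882j, V6=-0.1469-0.7030j, V7=-0.2340-0.7145j
aux → i_V1=0.05005+0.006591j

3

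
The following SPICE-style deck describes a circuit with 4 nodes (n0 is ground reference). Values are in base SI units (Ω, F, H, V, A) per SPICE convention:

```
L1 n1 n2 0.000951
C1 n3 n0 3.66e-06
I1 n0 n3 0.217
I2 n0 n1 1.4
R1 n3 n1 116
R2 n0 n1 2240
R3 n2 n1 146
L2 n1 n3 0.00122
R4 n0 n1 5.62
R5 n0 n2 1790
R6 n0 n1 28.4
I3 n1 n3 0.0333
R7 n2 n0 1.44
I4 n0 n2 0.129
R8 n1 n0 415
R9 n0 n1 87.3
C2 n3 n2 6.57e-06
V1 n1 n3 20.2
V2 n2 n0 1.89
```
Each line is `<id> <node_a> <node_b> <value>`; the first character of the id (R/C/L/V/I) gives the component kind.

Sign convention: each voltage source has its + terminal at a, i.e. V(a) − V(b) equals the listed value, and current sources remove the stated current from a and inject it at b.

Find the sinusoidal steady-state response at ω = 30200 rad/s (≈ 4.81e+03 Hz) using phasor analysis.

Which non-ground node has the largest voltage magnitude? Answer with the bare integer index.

Apply KCL at each of the 3 non-ground nodes and solve the resulting linear system.
Node n1: branches {L1, I2, R1, R2, R3, L2, R4, R6, I3, R8, R9, V1} → V_1 = 16.74+8.365j
Node n2: branches {L1, R3, R5, R7, I4, C2, V2} → V_2 = 1.890+0.000j
Node n3: branches {C1, I1, R1, L2, I3, C2, V1} → V_3 = -3.457+8.365j
Source currents: i(V1)=-3.009-0.8946j, i(V2)=-2.451-1.521j

1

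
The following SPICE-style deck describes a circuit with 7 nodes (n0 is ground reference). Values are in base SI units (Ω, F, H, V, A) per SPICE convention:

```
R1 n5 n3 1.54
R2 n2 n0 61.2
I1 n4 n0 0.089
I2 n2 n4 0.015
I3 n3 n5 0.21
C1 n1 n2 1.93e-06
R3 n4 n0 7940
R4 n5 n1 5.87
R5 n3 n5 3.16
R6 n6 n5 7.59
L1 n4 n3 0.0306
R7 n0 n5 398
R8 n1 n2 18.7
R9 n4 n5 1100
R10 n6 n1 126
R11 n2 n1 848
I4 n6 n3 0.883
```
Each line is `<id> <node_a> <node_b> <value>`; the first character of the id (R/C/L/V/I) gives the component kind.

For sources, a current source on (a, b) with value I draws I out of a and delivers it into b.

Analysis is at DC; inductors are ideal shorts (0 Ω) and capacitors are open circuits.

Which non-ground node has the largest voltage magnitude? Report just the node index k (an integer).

Element admittances at DC:
  Y(R1) = 0.6494 S between n5,n3
  Y(R2) = 0.01634 S between n2,n0
  I1: injects 0.089 A into n0 (from n4)
  I2: injects 0.015 A into n4 (from n2)
  I3: injects 0.21 A into n5 (from n3)
  Y(C1) = 0.000 S between n1,n2
  Y(R3) = 0.0001259 S between n4,n0
  Y(R4) = 0.1704 S between n5,n1
  Y(R5) = 0.3165 S between n3,n5
  Y(R6) = 0.1318 S between n6,n5
  L1: short n4↔n3 (DC inductor)
  Y(R7) = 0.002513 S between n0,n5
  Y(R8) = 0.05348 S between n1,n2
  Y(R9) = 0.0009091 S between n4,n5
  Y(R10) = 0.007937 S between n6,n1
  Y(R11) = 0.001179 S between n2,n1
  I4: injects 0.883 A into n3 (from n6)
Assemble and solve the 7×7 MNA system:
  V(n1)=-5.618  V(n2)=-4.536  V(n3)=-5.048  V(n4)=-5.048  V(n5)=-5.668  V(n6)=-11.99
  i(L1)=-0.07393

6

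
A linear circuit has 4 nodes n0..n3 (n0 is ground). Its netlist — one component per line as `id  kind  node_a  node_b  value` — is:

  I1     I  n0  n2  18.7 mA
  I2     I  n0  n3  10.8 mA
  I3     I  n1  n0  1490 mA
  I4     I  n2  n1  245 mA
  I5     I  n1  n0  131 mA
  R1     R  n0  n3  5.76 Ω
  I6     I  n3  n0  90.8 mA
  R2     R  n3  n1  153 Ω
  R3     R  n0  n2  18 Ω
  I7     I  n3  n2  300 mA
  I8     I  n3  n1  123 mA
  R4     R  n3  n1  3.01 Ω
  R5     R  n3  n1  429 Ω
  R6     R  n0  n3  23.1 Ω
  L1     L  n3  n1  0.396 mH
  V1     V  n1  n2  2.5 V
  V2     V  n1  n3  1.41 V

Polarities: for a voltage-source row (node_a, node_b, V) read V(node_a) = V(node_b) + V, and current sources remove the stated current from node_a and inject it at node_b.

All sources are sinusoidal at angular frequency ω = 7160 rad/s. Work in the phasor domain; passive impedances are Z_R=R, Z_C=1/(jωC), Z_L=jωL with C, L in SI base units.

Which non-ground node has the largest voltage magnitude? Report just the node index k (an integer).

Element admittances at ω=7160 rad/s:
  I1: injects 0.0187 A into n2 (from n0)
  I2: injects 0.0108 A into n3 (from n0)
  I3: injects 1.49 A into n0 (from n1)
  I4: injects 0.245 A into n1 (from n2)
  I5: injects 0.131 A into n0 (from n1)
  Y(R1) = 0.1736+0.000j S between n0,n3
  I6: injects 0.0908 A into n0 (from n3)
  Y(R2) = 0.006536+0.000j S between n3,n1
  Y(R3) = 0.05556+0.000j S between n0,n2
  I7: injects 0.3 A into n2 (from n3)
  I8: injects 0.123 A into n1 (from n3)
  Y(R4) = 0.3322+0.000j S between n3,n1
  Y(R5) = 0.002331+0.000j S between n3,n1
  Y(R6) = 0.04329+0.000j S between n0,n3
  Y(L1) = 0.000-0.3527j S between n3,n1
  V1: constraint V(n1)−V(n2) = 2.5
  V2: constraint V(n1)−V(n3) = 1.41
Assemble and solve the 5×5 MNA system:
  V(n1)=-4.542+0.000j  V(n2)=-7.042+0.000j  V(n3)=-5.952+0.000j
  i(V1)=-0.4649+0.000j  i(V2)=-1.269+0.4973j

2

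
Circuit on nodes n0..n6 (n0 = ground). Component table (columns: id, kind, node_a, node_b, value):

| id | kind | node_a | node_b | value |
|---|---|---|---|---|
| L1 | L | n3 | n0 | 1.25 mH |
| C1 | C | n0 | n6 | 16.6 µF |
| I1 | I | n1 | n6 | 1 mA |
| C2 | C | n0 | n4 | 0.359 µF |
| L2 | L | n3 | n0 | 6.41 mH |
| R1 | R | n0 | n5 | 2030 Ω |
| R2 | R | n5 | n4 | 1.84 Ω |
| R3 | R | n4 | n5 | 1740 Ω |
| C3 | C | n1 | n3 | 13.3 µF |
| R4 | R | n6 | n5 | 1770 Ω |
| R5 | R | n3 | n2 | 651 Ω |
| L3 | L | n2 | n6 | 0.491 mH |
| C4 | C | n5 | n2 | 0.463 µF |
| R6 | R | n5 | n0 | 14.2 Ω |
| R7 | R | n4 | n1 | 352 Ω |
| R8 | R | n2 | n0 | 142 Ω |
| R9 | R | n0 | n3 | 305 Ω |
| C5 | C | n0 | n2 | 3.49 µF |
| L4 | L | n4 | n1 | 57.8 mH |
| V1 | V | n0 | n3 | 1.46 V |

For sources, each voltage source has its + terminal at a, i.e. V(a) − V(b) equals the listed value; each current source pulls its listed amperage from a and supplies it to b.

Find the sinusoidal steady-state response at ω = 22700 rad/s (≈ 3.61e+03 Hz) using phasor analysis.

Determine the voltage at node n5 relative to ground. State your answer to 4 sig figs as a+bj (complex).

-0.03678+0.02214j V

MNA unknowns: 6 node voltages V₁..V_6 plus 1 source current (V1)
L1: Y=0.000-0.03524j on G[3,0]
C1: Y=0.000+0.3768j on G[0,6]
I1: z[1]−=0.001, z[6]+=0.001
C2: Y=0.000+0.008149j on G[0,4]
L2: Y=0.000-0.006873j on G[3,0]
R1: Y=0.0004926+0.000j on G[0,5]
R2: Y=0.5435+0.000j on G[5,4]
R3: Y=0.0005747+0.000j on G[4,5]
C3: Y=0.000+0.3019j on G[1,3]
R4: Y=0.0005650+0.000j on G[6,5]
R5: Y=0.001536+0.000j on G[3,2]
L3: Y=0.000-0.08972j on G[2,6]
C4: Y=0.000+0.01051j on G[5,2]
R6: Y=0.07042+0.000j on G[5,0]
R7: Y=0.002841+0.000j on G[4,1]
R8: Y=0.007042+0.000j on G[2,0]
R9: Y=0.003279+0.000j on G[0,3]
C5: Y=0.000+0.07922j on G[0,2]
L4: Y=0.000-0.0007622j on G[4,1]
V1: row V0−V3=1.46, i_V1 at 0,3
solve → V1=-1.463-0.01013j, V2=-0.01518-0.09457j, V3=-1.460+0.000j, V4=-0.04387+0.02460j, V5=-0.03678+0.02214j, V6=0.004735+0.02615j
aux → i_V1=-0.01007+0.06262j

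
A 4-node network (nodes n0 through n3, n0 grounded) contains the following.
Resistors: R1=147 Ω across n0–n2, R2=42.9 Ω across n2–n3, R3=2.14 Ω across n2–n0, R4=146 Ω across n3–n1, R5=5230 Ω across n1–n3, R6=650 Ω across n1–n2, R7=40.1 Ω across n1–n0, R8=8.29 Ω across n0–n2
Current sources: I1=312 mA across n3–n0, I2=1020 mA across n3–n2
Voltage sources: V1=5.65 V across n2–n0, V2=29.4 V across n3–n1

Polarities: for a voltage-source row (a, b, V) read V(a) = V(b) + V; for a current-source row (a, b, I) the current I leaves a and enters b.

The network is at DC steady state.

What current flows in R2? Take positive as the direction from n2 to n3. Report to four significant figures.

Apply KCL at each of the 3 non-ground nodes and solve the resulting linear system.
Node n1: branches {R4, R5, R6, R7, V2} → V_1 = -37.70
Node n2: branches {R1, R2, R3, I2, R6, R8, V1} → V_2 = 5.650
Node n3: branches {R2, R4, I1, R5, I2, V2} → V_3 = -8.300
Source currents: i(V1)=-2.732, i(V2)=-1.214

0.3252 A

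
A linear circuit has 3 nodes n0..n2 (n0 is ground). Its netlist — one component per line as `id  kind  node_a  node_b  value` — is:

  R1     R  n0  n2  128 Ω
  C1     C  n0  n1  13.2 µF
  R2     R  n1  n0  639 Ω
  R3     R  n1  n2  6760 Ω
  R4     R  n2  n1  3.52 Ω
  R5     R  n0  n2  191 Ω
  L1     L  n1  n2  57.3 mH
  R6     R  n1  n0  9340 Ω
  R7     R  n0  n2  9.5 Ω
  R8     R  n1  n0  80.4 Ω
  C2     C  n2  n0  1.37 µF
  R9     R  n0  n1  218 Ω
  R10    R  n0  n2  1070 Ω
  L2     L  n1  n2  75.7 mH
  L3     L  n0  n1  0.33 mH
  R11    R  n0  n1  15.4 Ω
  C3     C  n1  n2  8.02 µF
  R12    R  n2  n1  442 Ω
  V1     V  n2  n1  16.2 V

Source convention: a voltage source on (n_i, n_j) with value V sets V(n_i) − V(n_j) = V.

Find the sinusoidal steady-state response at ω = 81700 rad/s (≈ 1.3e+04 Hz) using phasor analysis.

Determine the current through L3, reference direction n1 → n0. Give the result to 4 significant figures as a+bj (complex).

0.05031+0.06717j A

MNA unknowns: 2 node voltages V₁..V_2 plus 1 source current (V1)
R1: Y=0.007812+0.000j on G[0,2]
C1: Y=0.000+1.078j on G[0,1]
R2: Y=0.001565+0.000j on G[1,0]
R3: Y=0.0001479+0.000j on G[1,2]
R4: Y=0.2841+0.000j on G[2,1]
R5: Y=0.005236+0.000j on G[0,2]
L1: Y=0.000-0.0002136j on G[1,2]
R6: Y=0.0001071+0.000j on G[1,0]
R7: Y=0.1053+0.000j on G[0,2]
R8: Y=0.01244+0.000j on G[1,0]
C2: Y=0.000+0.1119j on G[2,0]
R9: Y=0.004587+0.000j on G[0,1]
R10: Y=0.0009346+0.000j on G[0,2]
L2: Y=0.000-0.0001617j on G[1,2]
L3: Y=0.000-0.03709j on G[0,1]
R11: Y=0.06494+0.000j on G[0,1]
C3: Y=0.000+0.6552j on G[1,2]
R12: Y=0.002262+0.000j on G[2,1]
V1: row V2−V1=16.2, i_V1 at 2,1
solve → V1=-1.811+1.356j, V2=14.39+1.356j
aux → i_V1=-6.205-12.38j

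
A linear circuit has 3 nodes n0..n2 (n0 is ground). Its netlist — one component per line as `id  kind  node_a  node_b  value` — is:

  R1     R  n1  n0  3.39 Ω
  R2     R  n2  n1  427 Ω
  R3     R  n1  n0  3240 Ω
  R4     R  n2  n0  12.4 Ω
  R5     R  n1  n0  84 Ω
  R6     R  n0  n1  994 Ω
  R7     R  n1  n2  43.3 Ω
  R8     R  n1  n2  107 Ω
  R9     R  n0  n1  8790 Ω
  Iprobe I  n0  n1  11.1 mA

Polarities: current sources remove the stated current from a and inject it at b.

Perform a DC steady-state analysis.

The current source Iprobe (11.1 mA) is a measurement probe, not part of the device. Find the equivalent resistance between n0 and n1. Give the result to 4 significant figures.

R_eq = 3.006 Ω

Element admittances at DC:
  Y(R1) = 0.2950 S between n1,n0
  Y(R2) = 0.002342 S between n2,n1
  Y(R3) = 0.0003086 S between n1,n0
  Y(R4) = 0.08065 S between n2,n0
  Y(R5) = 0.01190 S between n1,n0
  Y(R6) = 0.001006 S between n0,n1
  Y(R7) = 0.02309 S between n1,n2
  Y(R8) = 0.009346 S between n1,n2
  Y(R9) = 0.0001138 S between n0,n1
  Iprobe: injects 0.0111 A into n1 (from n0)
Assemble and solve the 2×2 MNA system:
  V(n1)=0.03337  V(n2)=0.01006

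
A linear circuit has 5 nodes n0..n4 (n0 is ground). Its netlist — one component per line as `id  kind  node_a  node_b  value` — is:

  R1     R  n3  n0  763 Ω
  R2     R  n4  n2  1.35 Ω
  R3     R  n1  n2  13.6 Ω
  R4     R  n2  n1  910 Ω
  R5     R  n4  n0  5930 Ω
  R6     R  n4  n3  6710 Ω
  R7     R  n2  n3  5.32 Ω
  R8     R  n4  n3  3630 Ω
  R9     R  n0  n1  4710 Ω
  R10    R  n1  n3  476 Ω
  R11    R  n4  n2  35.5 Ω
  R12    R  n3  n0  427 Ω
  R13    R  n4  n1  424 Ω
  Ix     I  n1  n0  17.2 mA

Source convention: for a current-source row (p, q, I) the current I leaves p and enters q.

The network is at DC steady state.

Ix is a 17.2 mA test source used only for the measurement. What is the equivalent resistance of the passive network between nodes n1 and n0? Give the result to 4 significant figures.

Apply KCL at each of the 4 non-ground nodes and solve the resulting linear system.
Node n1: branches {R3, R4, R9, R10, R13, Ix} → V_1 = -4.529
Node n2: branches {R2, R3, R4, R7, R11} → V_2 = -4.325
Node n3: branches {R1, R6, R7, R8, R10, R12} → V_3 = -4.246
Node n4: branches {R2, R5, R6, R8, R11, R13} → V_4 = -4.325

R_eq = 263.3 Ω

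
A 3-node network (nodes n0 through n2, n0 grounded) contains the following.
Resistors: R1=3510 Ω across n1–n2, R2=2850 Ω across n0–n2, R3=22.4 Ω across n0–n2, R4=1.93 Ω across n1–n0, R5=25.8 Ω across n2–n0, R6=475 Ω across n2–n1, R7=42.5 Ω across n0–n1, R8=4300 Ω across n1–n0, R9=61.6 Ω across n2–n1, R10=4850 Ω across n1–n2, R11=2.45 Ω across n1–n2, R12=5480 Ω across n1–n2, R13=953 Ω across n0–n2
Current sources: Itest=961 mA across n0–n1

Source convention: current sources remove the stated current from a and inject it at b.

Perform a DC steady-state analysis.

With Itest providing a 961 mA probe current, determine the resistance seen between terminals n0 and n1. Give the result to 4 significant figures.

Apply KCL at each of the 2 non-ground nodes and solve the resulting linear system.
Node n1: branches {R1, R4, R6, R7, R8, R9, R10, R11, R12, Itest} → V_1 = 1.569
Node n2: branches {R1, R2, R3, R5, R6, R9, R10, R11, R12, R13} → V_2 = 1.309

R_eq = 1.632 Ω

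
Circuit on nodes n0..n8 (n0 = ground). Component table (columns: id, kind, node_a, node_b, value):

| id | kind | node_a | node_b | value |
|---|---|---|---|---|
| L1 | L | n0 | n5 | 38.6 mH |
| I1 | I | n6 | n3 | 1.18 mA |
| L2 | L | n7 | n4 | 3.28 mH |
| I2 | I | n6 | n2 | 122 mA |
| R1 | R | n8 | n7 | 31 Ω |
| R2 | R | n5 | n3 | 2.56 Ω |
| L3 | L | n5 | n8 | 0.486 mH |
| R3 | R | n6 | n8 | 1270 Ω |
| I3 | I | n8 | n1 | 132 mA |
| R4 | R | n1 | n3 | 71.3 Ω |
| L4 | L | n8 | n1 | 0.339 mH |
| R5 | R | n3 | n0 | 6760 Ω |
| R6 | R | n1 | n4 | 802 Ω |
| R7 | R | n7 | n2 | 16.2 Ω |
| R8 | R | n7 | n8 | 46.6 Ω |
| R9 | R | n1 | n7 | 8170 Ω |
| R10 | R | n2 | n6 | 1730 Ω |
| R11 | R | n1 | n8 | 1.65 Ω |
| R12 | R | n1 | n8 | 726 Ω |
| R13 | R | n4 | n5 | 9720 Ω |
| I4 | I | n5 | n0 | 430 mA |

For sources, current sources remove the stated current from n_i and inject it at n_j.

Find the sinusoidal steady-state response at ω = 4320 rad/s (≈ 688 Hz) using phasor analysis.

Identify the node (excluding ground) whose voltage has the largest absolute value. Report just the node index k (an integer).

Element admittances at ω=4320 rad/s:
  Y(L1) = 0.000-0.005997j S between n0,n5
  I1: injects 0.00118 A into n3 (from n6)
  Y(L2) = 0.000-0.07057j S between n7,n4
  I2: injects 0.122 A into n2 (from n6)
  Y(R1) = 0.03226+0.000j S between n8,n7
  Y(R2) = 0.3906+0.000j S between n5,n3
  Y(L3) = 0.000-0.4763j S between n5,n8
  Y(R3) = 0.0007874+0.000j S between n6,n8
  I3: injects 0.132 A into n1 (from n8)
  Y(R4) = 0.01403+0.000j S between n1,n3
  Y(L4) = 0.000-0.6828j S between n8,n1
  Y(R5) = 0.0001479+0.000j S between n3,n0
  Y(R6) = 0.001247+0.000j S between n1,n4
  Y(R7) = 0.06173+0.000j S between n7,n2
  Y(R8) = 0.02146+0.000j S between n7,n8
  Y(R9) = 0.0001224+0.000j S between n1,n7
  Y(R10) = 0.0005780+0.000j S between n2,n6
  Y(R11) = 0.6061+0.000j S between n1,n8
  Y(R12) = 0.001377+0.000j S between n1,n8
  Y(R13) = 0.0001029+0.000j S between n4,n5
  I4: injects 0.43 A into n0 (from n5)
Assemble and solve the 8×8 MNA system:
  V(n1)=-1.668-71.56j  V(n2)=0.6078-71.66j  V(n3)=-1.760-71.63j  V(n4)=-0.5132-71.68j  V(n5)=-1.767-71.66j  V(n6)=-90.97-71.66j  V(n7)=-0.5110-71.66j  V(n8)=-1.765-71.67j

6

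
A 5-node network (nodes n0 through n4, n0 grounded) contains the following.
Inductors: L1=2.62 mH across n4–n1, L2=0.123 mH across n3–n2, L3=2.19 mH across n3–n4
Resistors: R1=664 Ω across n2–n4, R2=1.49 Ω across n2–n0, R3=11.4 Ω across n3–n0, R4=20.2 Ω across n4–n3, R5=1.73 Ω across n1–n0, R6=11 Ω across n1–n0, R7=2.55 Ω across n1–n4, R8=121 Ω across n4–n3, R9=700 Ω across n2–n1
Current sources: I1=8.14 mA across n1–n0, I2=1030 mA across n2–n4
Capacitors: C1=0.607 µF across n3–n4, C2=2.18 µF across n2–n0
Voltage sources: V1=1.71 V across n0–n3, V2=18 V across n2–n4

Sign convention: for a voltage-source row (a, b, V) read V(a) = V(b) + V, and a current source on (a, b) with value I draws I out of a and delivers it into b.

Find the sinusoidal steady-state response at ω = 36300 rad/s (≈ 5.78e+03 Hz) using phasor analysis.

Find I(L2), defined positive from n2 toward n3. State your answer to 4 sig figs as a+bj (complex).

Element admittances at ω=36300 rad/s:
  Y(L1) = 0.000-0.01051j S between n4,n1
  Y(R1) = 0.001506+0.000j S between n2,n4
  I1: injects 0.00814 A into n0 (from n1)
  Y(R2) = 0.6711+0.000j S between n2,n0
  Y(C1) = 0.000+0.02203j S between n3,n4
  Y(R3) = 0.08772+0.000j S between n3,n0
  Y(R4) = 0.04950+0.000j S between n4,n3
  Y(L2) = 0.000-0.2240j S between n3,n2
  Y(R5) = 0.5780+0.000j S between n1,n0
  Y(R6) = 0.09091+0.000j S between n1,n0
  Y(R7) = 0.3922+0.000j S between n1,n4
  Y(R8) = 0.008264+0.000j S between n4,n3
  Y(L3) = 0.000-0.01258j S between n3,n4
  Y(R9) = 0.001429+0.000j S between n2,n1
  Y(C2) = 0.000+0.07913j S between n2,n0
  I2: injects 1.03 A into n4 (from n2)
  V1: constraint V(n0)−V(n3) = 1.71
  V2: constraint V(n2)−V(n4) = 18
Assemble and solve the 6×6 MNA system:
  V(n1)=-4.668+0.5366j  V(n2)=5.335+1.235j  V(n3)=-1.710+0.000j  V(n4)=-12.67+1.235j
  i(V1)=0.2180+1.610j  i(V2)=-4.831+0.3257j

0.2766-1.578j A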